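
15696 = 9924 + 5772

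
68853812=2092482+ 66761330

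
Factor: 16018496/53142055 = 2^6*5^( - 1 )*13^2*67^ ( - 1 )*1481^1*158633^( - 1 )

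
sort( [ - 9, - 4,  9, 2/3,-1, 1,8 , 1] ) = [ - 9,-4, -1 , 2/3, 1,1, 8,9] 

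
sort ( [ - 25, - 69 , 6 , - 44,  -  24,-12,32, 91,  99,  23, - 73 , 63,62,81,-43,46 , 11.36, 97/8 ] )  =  [ - 73, - 69,-44, - 43, - 25 , -24, - 12, 6,  11.36,97/8,  23,32, 46,62,63,81,91 , 99] 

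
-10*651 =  - 6510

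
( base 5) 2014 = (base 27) 9G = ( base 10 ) 259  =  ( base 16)103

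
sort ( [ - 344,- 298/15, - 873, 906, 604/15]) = [-873, - 344,-298/15,604/15,906] 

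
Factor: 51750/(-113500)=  - 2^( - 1 )*3^2*23^1*227^( - 1) = - 207/454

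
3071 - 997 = 2074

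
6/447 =2/149=0.01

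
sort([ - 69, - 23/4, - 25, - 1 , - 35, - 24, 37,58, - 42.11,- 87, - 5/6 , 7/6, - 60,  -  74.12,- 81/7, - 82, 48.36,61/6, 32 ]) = [ - 87, - 82 , - 74.12, - 69, - 60, - 42.11 , - 35,-25 , - 24,-81/7 , - 23/4, - 1,  -  5/6 , 7/6, 61/6,32, 37, 48.36, 58]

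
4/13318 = 2/6659= 0.00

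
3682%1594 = 494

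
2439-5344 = -2905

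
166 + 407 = 573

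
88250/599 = 147 + 197/599=147.33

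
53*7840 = 415520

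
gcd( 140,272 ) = 4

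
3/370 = 3/370 = 0.01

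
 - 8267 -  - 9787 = 1520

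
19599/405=6533/135 =48.39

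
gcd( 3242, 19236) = 2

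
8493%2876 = 2741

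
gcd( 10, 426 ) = 2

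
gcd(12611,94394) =1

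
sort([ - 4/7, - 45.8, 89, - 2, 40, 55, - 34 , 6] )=[-45.8, - 34, - 2, - 4/7,6, 40, 55, 89]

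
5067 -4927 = 140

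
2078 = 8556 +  - 6478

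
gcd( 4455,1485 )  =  1485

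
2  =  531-529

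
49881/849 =16627/283 = 58.75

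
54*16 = 864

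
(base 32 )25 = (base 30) 29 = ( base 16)45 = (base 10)69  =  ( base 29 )2B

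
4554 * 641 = 2919114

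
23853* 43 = 1025679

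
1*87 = 87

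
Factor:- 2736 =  - 2^4*3^2 * 19^1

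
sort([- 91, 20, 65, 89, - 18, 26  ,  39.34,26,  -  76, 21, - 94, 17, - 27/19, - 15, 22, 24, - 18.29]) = [ - 94, - 91, - 76,-18.29, - 18,  -  15, - 27/19,17,  20,21, 22,24,26,26, 39.34, 65, 89] 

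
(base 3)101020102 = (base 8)16447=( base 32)797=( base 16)1D27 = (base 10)7463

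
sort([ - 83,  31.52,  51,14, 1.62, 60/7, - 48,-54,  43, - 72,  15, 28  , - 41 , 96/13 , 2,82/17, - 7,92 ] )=[ - 83, - 72, - 54,-48, - 41, - 7 , 1.62, 2, 82/17,96/13,60/7,14, 15,28,  31.52, 43, 51,  92 ] 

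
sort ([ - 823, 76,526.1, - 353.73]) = [ - 823, - 353.73, 76,526.1 ]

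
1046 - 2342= - 1296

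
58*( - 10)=-580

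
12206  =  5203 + 7003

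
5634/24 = 939/4 =234.75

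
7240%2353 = 181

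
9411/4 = 2352+3/4 =2352.75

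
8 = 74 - 66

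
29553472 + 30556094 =60109566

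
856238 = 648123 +208115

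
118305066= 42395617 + 75909449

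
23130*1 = 23130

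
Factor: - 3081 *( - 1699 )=3^1 * 13^1*79^1*1699^1  =  5234619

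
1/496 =1/496=0.00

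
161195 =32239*5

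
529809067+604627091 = 1134436158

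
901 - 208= 693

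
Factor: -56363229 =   -  3^3*13^1 * 160579^1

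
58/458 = 29/229 = 0.13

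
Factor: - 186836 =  - 2^2 * 13^1 * 3593^1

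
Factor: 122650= 2^1 * 5^2*11^1*223^1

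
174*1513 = 263262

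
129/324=43/108 = 0.40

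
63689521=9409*6769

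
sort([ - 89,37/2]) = [ -89,37/2 ] 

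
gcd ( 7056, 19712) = 112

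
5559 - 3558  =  2001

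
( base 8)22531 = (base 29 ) bak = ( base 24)ge9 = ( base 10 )9561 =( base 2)10010101011001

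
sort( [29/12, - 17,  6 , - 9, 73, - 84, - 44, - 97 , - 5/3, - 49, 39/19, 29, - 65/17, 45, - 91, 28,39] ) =[ - 97, - 91, - 84,-49, - 44,  -  17 , - 9,-65/17, - 5/3, 39/19,29/12, 6, 28, 29, 39, 45,  73]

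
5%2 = 1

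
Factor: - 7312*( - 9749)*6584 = 2^7*457^1  *823^1*9749^1 = 469338385792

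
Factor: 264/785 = 2^3*3^1*5^(- 1)* 11^1*157^ ( - 1)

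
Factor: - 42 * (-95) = 2^1*3^1*5^1*  7^1 * 19^1 = 3990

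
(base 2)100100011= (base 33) 8r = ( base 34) 8j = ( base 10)291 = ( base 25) BG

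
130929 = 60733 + 70196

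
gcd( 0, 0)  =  0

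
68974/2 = 34487 = 34487.00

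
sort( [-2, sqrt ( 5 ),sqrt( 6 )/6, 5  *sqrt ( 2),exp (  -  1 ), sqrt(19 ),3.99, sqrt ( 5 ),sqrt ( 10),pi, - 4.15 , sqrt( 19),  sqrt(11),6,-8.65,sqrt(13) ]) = [ - 8.65, - 4.15,-2,  exp( -1 ), sqrt (6 )/6,sqrt(5 ) , sqrt(5 ), pi,sqrt(10),sqrt(11 ),sqrt(13 ), 3.99,sqrt(19 ),sqrt(19),6,5 * sqrt(  2 ) ]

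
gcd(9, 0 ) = 9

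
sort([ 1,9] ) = [ 1,9]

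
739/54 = 13 +37/54 = 13.69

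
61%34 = 27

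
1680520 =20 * 84026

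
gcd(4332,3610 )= 722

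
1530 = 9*170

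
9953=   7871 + 2082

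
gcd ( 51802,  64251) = 59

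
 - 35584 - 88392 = - 123976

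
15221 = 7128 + 8093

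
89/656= 89/656 = 0.14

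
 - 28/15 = -2+2/15 = - 1.87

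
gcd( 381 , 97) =1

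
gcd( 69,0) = 69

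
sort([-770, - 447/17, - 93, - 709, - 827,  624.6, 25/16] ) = [ -827,-770, - 709 , - 93 , - 447/17,  25/16,  624.6 ]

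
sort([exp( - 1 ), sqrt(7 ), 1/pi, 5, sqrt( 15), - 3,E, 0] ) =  [ - 3, 0, 1/pi, exp(-1),sqrt( 7), E,sqrt( 15)  ,  5]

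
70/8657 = 70/8657 = 0.01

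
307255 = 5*61451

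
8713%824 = 473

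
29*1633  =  47357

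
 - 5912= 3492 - 9404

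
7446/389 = 7446/389 = 19.14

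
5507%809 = 653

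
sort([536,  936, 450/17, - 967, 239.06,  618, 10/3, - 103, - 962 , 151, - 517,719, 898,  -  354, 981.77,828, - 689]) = [ - 967, - 962, - 689, - 517, - 354, - 103,10/3,450/17  ,  151, 239.06, 536,618,  719, 828,898, 936,981.77]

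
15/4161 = 5/1387 = 0.00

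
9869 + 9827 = 19696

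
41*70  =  2870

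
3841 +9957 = 13798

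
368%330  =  38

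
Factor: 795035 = 5^1*29^1  *5483^1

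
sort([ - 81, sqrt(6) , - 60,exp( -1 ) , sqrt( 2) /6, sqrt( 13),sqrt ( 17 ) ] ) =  [ - 81, - 60,  sqrt( 2)/6,  exp ( - 1 ),sqrt( 6),  sqrt(13),sqrt(17) ] 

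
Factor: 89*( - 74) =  - 2^1* 37^1*89^1 = - 6586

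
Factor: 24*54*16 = 2^8*3^4 = 20736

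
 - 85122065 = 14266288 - 99388353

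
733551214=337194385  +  396356829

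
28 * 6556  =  183568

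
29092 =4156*7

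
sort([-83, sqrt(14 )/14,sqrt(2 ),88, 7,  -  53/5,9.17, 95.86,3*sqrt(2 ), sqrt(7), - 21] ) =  [- 83,-21 ,-53/5, sqrt( 14)/14,  sqrt(2 ),sqrt( 7 ), 3 * sqrt( 2 ), 7,9.17, 88,95.86]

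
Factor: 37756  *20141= 2^2*11^1*1831^1*9439^1 = 760443596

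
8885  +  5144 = 14029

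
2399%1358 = 1041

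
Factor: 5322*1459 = 2^1*3^1*887^1*1459^1 = 7764798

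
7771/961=8 + 83/961 = 8.09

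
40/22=20/11=1.82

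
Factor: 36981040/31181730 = 2^3*3^( - 1 )*41^ ( -1)*101^ (  -  1)*251^( - 1) *462263^1 = 3698104/3118173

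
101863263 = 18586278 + 83276985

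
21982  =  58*379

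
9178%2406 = 1960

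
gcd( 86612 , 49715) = 1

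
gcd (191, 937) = 1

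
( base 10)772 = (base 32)O4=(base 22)1d2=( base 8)1404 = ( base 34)mo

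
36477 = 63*579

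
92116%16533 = 9451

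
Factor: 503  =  503^1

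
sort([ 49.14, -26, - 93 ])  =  [ - 93,  -  26, 49.14 ] 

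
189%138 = 51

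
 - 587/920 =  -1  +  333/920 = -0.64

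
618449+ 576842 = 1195291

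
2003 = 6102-4099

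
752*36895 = 27745040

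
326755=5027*65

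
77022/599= 77022/599  =  128.58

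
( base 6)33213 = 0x1209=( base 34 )3XR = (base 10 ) 4617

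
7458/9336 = 1243/1556 = 0.80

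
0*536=0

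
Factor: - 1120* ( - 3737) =2^5*5^1*7^1*37^1*101^1 = 4185440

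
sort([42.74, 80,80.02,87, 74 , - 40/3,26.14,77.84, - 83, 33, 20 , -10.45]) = [-83, - 40/3,-10.45,  20, 26.14,33,42.74, 74, 77.84, 80, 80.02,87]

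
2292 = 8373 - 6081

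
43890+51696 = 95586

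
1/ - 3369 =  - 1+3368/3369 = - 0.00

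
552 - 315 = 237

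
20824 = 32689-11865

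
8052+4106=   12158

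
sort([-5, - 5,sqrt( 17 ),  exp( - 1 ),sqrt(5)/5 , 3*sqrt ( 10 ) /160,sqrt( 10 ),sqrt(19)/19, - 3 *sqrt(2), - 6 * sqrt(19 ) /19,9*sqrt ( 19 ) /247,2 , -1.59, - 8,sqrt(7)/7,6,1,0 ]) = [ - 8,-5, - 5,-3 * sqrt ( 2 ), - 1.59,-6 * sqrt(  19 )/19,0,3*sqrt(10 ) /160,9*sqrt(19 )/247,sqrt( 19 )/19, exp( - 1 ),sqrt(7)/7,  sqrt(5 ) /5 , 1,2,sqrt(10),sqrt( 17), 6]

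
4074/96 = 679/16 = 42.44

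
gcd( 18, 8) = 2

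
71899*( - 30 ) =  - 2156970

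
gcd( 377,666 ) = 1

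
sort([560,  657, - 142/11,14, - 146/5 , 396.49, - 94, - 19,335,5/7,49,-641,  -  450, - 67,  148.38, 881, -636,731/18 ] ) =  [ -641,-636, - 450,-94, - 67,  -  146/5, - 19, - 142/11,5/7, 14,731/18,49,148.38,335,396.49,560, 657,881] 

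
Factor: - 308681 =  - 308681^1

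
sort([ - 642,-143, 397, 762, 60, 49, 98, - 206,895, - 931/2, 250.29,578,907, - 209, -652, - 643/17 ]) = [ -652, - 642, - 931/2 , - 209, - 206, - 143, - 643/17, 49,  60, 98, 250.29, 397, 578,762,895,907]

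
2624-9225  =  -6601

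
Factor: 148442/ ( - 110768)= - 461/344  =  -2^( - 3)*43^(- 1)*461^1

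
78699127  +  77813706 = 156512833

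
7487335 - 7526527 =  - 39192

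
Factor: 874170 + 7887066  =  2^2*3^1*11^1*66373^1 =8761236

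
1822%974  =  848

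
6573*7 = 46011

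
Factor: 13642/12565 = 38/35 = 2^1*5^(  -  1 )*7^( - 1)*19^1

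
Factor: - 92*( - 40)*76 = 2^7*5^1 * 19^1*23^1= 279680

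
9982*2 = 19964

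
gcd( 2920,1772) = 4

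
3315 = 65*51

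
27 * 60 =1620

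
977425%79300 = 25825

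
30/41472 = 5/6912 = 0.00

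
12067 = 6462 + 5605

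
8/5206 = 4/2603 = 0.00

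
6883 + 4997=11880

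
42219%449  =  13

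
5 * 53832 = 269160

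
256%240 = 16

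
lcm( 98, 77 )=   1078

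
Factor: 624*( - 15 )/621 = - 2^4*3^( - 1)*5^1*13^1*23^( - 1) = - 1040/69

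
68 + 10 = 78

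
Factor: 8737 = 8737^1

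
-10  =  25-35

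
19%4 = 3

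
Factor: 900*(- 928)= - 2^7*3^2 * 5^2*29^1 = - 835200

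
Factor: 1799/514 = 2^(-1)*7^1 = 7/2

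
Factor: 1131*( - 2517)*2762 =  - 2^1* 3^2*13^1*29^1*839^1 * 1381^1 = - 7862659974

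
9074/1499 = 9074/1499 = 6.05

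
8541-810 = 7731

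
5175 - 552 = 4623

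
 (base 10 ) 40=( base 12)34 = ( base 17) 26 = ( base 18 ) 24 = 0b101000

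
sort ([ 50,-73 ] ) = [ - 73,50] 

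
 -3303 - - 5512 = 2209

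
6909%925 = 434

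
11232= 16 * 702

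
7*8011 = 56077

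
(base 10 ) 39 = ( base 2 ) 100111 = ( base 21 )1I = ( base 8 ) 47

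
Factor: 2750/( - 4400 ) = -5/8 = - 2^(-3 )*5^1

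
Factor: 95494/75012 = 2^( - 1)*3^( - 1 )*47^( - 1)*359^1 = 359/282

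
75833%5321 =1339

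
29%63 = 29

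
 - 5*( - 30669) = 153345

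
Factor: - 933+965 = 2^5 = 32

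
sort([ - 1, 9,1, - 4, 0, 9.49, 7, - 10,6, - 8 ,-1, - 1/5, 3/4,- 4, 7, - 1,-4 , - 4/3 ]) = [- 10,  -  8, - 4, - 4, - 4, - 4/3, - 1, - 1, - 1, -1/5, 0, 3/4, 1,6,7,7, 9, 9.49]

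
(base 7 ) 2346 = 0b1101100011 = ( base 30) sr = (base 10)867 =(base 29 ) 10q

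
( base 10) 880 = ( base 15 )3da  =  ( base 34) pu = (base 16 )370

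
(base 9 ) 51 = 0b101110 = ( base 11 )42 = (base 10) 46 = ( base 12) 3a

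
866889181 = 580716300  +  286172881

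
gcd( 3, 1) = 1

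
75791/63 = 1203 + 2/63 = 1203.03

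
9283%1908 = 1651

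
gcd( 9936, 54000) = 432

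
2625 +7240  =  9865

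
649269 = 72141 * 9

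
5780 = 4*1445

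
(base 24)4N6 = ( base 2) 101100101110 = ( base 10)2862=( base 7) 11226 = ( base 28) 3i6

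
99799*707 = 70557893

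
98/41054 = 49/20527 = 0.00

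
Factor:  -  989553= - 3^1*17^1*19403^1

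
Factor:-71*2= -142 = -2^1*71^1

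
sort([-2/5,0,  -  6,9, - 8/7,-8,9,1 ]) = [ - 8, - 6, - 8/7, - 2/5 , 0, 1,  9 , 9] 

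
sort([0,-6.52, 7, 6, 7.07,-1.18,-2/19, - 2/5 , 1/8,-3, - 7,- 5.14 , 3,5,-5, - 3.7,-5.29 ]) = [ - 7,-6.52,-5.29, - 5.14, - 5,-3.7, - 3,  -  1.18,  -  2/5,-2/19, 0, 1/8,3,5, 6,7, 7.07 ] 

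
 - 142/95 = - 2 + 48/95 = -  1.49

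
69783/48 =1453 +13/16=1453.81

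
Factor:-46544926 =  -2^1 *113^1*205951^1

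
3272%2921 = 351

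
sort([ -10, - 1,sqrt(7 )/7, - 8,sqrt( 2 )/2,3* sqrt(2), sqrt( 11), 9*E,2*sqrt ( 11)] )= [ - 10,-8, - 1,  sqrt(7 )/7, sqrt(2) /2,sqrt(11),  3*sqrt(2), 2*sqrt( 11), 9*E ]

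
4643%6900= 4643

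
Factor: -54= - 2^1*3^3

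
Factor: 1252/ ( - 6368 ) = -2^(- 3 ) * 199^(  -  1)* 313^1 = - 313/1592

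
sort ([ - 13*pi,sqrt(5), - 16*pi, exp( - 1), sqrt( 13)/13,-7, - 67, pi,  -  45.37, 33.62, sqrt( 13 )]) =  [ - 67,-16*pi, - 45.37 ,  -  13*pi,-7,sqrt( 13) /13, exp ( - 1), sqrt( 5 ), pi, sqrt(13), 33.62]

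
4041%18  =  9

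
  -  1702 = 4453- 6155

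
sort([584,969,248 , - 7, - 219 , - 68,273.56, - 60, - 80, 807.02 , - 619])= [  -  619, - 219, - 80, - 68, - 60, - 7, 248,273.56,584,807.02,  969 ] 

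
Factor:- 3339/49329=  - 3^( - 3 )*29^( - 1)*53^1= - 53/783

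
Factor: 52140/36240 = 2^( - 2 )*11^1*79^1*151^( - 1 ) = 869/604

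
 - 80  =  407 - 487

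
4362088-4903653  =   - 541565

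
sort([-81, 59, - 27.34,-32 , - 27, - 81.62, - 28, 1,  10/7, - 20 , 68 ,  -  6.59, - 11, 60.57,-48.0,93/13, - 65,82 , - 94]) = [ - 94, -81.62, - 81, - 65, - 48.0 , - 32, - 28  , - 27.34, - 27, - 20  , - 11,- 6.59 , 1 , 10/7, 93/13, 59,60.57,68, 82]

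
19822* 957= 18969654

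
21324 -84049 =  - 62725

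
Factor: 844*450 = 379800=2^3*3^2*5^2*  211^1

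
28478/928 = 491/16 = 30.69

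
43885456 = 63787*688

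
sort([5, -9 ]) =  [ - 9, 5] 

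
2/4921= 2/4921  =  0.00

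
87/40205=87/40205 = 0.00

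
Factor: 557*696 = 2^3 * 3^1*29^1*557^1 = 387672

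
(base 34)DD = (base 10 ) 455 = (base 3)121212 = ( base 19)14i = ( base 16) 1c7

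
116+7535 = 7651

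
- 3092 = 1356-4448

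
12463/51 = 12463/51  =  244.37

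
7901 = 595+7306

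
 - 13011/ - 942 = 13 + 255/314 = 13.81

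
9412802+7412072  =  16824874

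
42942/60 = 715  +  7/10  =  715.70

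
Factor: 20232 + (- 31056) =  - 10824 = -2^3*3^1*11^1*41^1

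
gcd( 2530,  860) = 10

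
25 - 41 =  - 16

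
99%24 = 3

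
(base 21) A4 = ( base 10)214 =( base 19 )b5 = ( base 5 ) 1324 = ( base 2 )11010110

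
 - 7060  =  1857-8917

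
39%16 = 7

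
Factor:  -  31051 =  - 31051^1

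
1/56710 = 1/56710  =  0.00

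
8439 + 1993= 10432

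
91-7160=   -  7069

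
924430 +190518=1114948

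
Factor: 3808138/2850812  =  2^( - 1)*41^( - 1)*17383^ ( - 1 )*1904069^1 = 1904069/1425406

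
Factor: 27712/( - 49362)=-32/57=- 2^5*3^( - 1)*19^(-1 ) 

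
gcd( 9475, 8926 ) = 1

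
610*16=9760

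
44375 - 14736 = 29639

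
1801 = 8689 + -6888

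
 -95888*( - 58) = 5561504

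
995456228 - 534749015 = 460707213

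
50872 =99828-48956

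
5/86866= 5/86866 = 0.00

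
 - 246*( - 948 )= 233208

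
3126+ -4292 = -1166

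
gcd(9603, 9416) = 11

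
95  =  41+54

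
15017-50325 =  - 35308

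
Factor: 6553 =6553^1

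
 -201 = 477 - 678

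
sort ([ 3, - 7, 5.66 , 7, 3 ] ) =[ - 7, 3, 3, 5.66, 7 ]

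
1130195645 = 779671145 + 350524500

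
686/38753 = 686/38753 = 0.02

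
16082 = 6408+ 9674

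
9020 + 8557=17577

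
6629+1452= 8081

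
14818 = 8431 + 6387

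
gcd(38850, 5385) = 15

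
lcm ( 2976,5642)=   270816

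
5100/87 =58 + 18/29 = 58.62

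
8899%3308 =2283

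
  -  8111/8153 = -1 + 42/8153  =  - 0.99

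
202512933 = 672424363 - 469911430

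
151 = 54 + 97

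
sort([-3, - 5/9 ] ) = [ - 3, - 5/9 ]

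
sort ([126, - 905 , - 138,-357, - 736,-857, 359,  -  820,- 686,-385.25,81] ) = [ - 905,  -  857,-820, - 736, - 686, - 385.25, - 357, - 138,81, 126, 359 ] 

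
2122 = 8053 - 5931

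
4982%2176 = 630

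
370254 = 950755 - 580501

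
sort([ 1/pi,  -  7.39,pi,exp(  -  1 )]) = [ - 7.39, 1/pi, exp( - 1), pi]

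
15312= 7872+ 7440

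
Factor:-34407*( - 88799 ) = 3055307193 = 3^2*3823^1  *  88799^1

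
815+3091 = 3906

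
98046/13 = 7542 = 7542.00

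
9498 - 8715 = 783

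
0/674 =0 = 0.00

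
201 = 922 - 721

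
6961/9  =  773 + 4/9 = 773.44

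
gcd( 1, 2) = 1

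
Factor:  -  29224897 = -13^1*2248069^1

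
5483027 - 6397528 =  - 914501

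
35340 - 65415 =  - 30075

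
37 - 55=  - 18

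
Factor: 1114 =2^1*557^1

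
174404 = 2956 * 59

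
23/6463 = 1/281 = 0.00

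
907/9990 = 907/9990 = 0.09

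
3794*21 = 79674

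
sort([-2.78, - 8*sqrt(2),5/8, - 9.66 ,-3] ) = [ - 8*sqrt( 2), - 9.66, - 3, - 2.78, 5/8]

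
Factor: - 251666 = -2^1*23^1*5471^1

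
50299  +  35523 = 85822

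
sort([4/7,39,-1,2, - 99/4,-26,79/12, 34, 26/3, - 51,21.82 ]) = [  -  51,-26, - 99/4, - 1, 4/7,2, 79/12,  26/3,21.82,34 , 39 ] 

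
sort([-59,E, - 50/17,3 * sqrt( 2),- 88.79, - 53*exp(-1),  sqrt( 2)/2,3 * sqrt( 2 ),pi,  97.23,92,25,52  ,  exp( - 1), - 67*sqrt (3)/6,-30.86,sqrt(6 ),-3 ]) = [ - 88.79, - 59, - 30.86,  -  53*exp(-1), - 67*sqrt( 3 )/6, - 3 ,-50/17,exp(-1 ),sqrt( 2) /2 , sqrt ( 6), E, pi,3*sqrt( 2 ),3 *sqrt ( 2 ),25, 52, 92, 97.23]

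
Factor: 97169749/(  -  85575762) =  - 2^( - 1)*3^(- 2) *29^1*43^( - 1)*110563^( - 1) * 3350681^1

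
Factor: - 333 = - 3^2*37^1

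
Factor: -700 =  - 2^2*5^2*7^1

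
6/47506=3/23753 = 0.00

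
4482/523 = 8 + 298/523 = 8.57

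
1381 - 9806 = -8425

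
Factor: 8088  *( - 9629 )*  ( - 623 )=2^3*3^1 * 7^1 * 89^1* 337^1*9629^1 = 48518836296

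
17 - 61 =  - 44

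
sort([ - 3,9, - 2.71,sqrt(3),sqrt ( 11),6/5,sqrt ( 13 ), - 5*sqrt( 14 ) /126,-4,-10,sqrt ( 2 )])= [-10, -4, - 3, - 2.71, - 5*sqrt(14) /126, 6/5,sqrt( 2 ), sqrt ( 3),sqrt (11 ),sqrt( 13), 9]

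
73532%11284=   5828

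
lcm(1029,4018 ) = 84378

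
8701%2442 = 1375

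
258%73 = 39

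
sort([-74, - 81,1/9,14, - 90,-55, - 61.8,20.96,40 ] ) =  [-90, - 81, - 74, - 61.8, - 55,1/9, 14,  20.96,40]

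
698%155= 78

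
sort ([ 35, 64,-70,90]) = [ - 70,  35,64,90] 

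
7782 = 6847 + 935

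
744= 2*372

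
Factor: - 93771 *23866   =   - 2237938686 = - 2^1*3^3*23^1 * 151^1*11933^1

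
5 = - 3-  -  8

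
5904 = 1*5904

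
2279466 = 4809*474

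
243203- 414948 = - 171745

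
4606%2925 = 1681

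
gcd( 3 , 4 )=1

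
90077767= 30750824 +59326943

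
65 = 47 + 18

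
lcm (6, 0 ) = 0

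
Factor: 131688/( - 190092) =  - 2^1*3^1*7^ ( - 1 )*59^1*73^( - 1 ) = -354/511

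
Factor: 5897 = 5897^1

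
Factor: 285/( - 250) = -57/50=-  2^( - 1)*3^1*5^( - 2 ) *19^1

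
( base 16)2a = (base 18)26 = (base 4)222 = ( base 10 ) 42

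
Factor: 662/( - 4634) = -1/7 = -7^( - 1)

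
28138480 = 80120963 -51982483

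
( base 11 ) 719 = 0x363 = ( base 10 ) 867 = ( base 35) OR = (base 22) 1H9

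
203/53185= 203/53185 = 0.00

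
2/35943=2/35943 =0.00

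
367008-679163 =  - 312155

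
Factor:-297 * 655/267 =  - 64845/89  =  -3^2*5^1*11^1*89^ ( - 1)*131^1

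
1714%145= 119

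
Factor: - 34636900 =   -  2^2*5^2*346369^1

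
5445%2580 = 285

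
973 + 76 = 1049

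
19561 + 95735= 115296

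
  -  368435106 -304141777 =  - 672576883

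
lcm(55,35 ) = 385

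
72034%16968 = 4162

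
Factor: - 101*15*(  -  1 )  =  1515= 3^1*5^1*101^1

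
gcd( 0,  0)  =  0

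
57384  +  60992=118376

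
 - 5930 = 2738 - 8668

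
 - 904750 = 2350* (  -  385)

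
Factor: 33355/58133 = 35/61 =5^1 * 7^1*61^( - 1) 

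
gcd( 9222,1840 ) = 2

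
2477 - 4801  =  -2324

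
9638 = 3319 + 6319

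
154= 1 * 154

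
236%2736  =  236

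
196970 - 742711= -545741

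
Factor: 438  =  2^1*3^1*73^1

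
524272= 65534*8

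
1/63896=1/63896 = 0.00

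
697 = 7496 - 6799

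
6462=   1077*6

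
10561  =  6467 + 4094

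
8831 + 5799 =14630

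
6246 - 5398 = 848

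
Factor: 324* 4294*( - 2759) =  - 2^3 * 3^4 * 19^1*31^1 * 89^1*113^1 =-  3838475304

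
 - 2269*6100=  - 13840900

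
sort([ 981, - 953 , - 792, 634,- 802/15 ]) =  [ - 953,  -  792,-802/15 , 634,981 ]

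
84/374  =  42/187 = 0.22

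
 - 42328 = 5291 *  ( - 8)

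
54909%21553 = 11803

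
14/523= 14/523=0.03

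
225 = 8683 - 8458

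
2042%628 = 158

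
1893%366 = 63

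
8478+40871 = 49349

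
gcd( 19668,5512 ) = 4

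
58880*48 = 2826240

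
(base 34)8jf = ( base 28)chp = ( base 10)9909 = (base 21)119i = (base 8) 23265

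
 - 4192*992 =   -  4158464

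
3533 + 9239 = 12772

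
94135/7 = 13447 + 6/7 = 13447.86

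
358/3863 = 358/3863=0.09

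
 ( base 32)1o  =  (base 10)56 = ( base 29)1R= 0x38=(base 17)35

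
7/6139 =1/877 = 0.00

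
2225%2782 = 2225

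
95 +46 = 141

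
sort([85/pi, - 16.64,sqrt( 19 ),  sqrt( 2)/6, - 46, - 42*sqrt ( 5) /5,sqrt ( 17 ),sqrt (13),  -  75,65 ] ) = [ - 75 , - 46, - 42*sqrt( 5) /5, -16.64, sqrt ( 2) /6, sqrt(13),  sqrt( 17), sqrt( 19 ), 85/pi,65 ]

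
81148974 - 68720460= 12428514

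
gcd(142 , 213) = 71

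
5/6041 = 5/6041 = 0.00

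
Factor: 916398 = 2^1*3^2 * 7^2*1039^1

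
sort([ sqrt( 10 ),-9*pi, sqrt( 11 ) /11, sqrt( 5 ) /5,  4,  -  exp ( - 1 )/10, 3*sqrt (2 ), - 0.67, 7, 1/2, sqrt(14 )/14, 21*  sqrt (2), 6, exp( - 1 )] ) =[ - 9*pi, - 0.67 , - exp ( - 1)/10,sqrt( 14 ) /14,sqrt( 11 )/11,exp(-1 ), sqrt(5)/5, 1/2, sqrt( 10 ), 4, 3 * sqrt ( 2), 6,7, 21* sqrt( 2 )]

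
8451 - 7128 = 1323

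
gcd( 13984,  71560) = 8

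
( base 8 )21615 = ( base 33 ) 8bq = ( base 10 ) 9101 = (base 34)7TN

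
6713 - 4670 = 2043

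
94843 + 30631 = 125474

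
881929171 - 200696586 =681232585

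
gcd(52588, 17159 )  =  1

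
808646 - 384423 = 424223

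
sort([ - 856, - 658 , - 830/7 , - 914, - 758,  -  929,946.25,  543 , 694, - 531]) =[ -929, - 914, - 856 , - 758, - 658, - 531 ,  -  830/7, 543,694, 946.25]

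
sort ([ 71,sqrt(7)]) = [ sqrt( 7) , 71 ] 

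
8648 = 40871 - 32223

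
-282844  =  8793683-9076527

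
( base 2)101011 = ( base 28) 1F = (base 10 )43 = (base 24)1J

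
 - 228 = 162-390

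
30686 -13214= 17472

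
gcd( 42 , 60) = 6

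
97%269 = 97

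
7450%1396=470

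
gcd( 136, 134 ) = 2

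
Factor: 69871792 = 2^4*23^1*181^1*1049^1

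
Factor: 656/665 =2^4*5^ ( - 1)*7^( - 1 )*19^(-1)*41^1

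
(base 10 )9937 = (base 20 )14GH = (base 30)B17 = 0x26d1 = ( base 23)II1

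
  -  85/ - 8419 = 85/8419  =  0.01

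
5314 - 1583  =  3731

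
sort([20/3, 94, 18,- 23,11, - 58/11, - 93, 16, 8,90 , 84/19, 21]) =[ - 93, - 23, - 58/11,84/19,20/3, 8,11, 16,18, 21, 90, 94 ] 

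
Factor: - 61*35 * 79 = - 5^1*7^1*61^1*79^1 = - 168665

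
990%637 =353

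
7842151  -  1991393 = 5850758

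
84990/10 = 8499 = 8499.00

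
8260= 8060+200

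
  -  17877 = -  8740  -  9137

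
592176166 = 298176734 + 293999432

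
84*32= 2688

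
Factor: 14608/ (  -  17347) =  - 2^4*19^( - 1) =- 16/19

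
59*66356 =3915004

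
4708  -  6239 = -1531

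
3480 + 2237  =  5717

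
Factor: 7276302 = 2^1*3^2*11^1*36749^1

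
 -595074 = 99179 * ( - 6)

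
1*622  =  622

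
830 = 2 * 415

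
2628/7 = 2628/7 = 375.43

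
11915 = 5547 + 6368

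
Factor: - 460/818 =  - 2^1*5^1*23^1  *409^(  -  1 ) = - 230/409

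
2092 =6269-4177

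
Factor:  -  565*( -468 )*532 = 140671440 = 2^4*3^2*5^1*7^1*13^1*19^1*113^1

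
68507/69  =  992 + 59/69 = 992.86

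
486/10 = 243/5 = 48.60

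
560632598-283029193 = 277603405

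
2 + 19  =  21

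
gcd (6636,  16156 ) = 28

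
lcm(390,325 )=1950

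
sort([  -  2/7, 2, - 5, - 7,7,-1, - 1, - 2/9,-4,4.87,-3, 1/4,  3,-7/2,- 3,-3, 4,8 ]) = [-7,  -  5, - 4,-7/2,-3,-3, - 3  , -1,- 1, - 2/7,-2/9,1/4, 2,3, 4,4.87, 7,8] 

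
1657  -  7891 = -6234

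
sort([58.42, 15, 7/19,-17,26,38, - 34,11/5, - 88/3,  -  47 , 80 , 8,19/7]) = [ - 47 , - 34,- 88/3, - 17,7/19, 11/5,  19/7,8,15, 26, 38,58.42,80 ]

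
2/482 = 1/241 = 0.00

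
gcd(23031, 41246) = 1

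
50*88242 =4412100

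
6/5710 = 3/2855 = 0.00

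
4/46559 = 4/46559 = 0.00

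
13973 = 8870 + 5103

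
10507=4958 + 5549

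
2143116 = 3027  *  708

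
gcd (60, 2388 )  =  12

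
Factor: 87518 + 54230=2^2*35437^1 = 141748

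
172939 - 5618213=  - 5445274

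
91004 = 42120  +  48884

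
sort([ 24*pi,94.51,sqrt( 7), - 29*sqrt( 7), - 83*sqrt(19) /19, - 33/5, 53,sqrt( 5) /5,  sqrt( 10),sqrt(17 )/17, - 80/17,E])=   [ - 29 *sqrt(7), - 83 *sqrt( 19 ) /19, - 33/5, - 80/17, sqrt( 17) /17, sqrt( 5)/5,sqrt(7) , E,sqrt( 10), 53,24 * pi , 94.51]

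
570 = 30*19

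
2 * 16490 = 32980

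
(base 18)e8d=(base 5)122233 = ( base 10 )4693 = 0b1001001010101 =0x1255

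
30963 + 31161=62124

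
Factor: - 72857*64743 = - 3^1*7^1 * 41^1 *1777^1*3083^1 = - 4716980751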